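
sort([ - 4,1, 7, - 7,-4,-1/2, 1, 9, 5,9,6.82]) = [ - 7, - 4, - 4 , - 1/2, 1, 1,  5 , 6.82,7, 9,9] 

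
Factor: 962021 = 23^1*151^1*277^1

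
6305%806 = 663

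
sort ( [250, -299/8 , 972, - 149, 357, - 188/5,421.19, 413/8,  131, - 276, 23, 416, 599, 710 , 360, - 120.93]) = [-276, - 149 , - 120.93, - 188/5 , - 299/8, 23, 413/8, 131, 250, 357, 360, 416, 421.19, 599,710, 972 ]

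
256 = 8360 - 8104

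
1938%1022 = 916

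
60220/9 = 6691+1/9 = 6691.11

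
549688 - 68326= 481362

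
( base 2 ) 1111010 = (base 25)4M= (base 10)122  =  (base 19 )68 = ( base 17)73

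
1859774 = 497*3742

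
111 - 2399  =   - 2288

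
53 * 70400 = 3731200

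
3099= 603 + 2496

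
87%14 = 3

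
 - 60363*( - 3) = 181089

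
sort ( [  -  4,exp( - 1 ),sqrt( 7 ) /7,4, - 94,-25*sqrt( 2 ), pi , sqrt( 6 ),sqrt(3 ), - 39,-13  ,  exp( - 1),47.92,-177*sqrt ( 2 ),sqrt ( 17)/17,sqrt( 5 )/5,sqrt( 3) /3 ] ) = [ - 177*  sqrt (2), - 94, - 39,  -  25*sqrt(2 ), - 13,-4, sqrt( 17 )/17,exp( - 1),exp ( - 1 ),sqrt ( 7) /7,sqrt(5)/5,sqrt (3 )/3,sqrt(  3), sqrt(6),pi, 4, 47.92] 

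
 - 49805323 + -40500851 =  - 90306174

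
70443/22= 3201 + 21/22= 3201.95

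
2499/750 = 3 + 83/250 = 3.33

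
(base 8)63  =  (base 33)1I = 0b110011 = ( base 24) 23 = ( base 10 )51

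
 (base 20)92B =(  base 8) 7103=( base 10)3651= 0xE43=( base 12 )2143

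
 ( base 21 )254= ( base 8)1737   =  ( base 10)991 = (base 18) 311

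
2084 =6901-4817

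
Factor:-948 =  - 2^2*3^1*79^1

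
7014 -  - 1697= 8711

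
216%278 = 216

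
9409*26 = 244634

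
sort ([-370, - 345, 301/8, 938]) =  [-370, - 345,301/8,938] 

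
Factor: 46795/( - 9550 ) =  - 2^(-1 )*5^(  -  1)*7^2 = - 49/10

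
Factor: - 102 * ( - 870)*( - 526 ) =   -  2^3*3^2 * 5^1*17^1*29^1*263^1= -46677240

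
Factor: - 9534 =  - 2^1*3^1*7^1*227^1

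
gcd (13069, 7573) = 1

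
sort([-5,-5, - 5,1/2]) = [ - 5,-5, - 5,1/2]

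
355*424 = 150520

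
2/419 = 2/419  =  0.00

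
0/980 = 0 = 0.00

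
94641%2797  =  2340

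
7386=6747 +639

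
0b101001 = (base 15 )2B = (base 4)221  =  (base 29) 1C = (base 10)41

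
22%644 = 22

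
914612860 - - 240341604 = 1154954464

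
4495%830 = 345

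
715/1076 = 715/1076 = 0.66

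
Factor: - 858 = - 2^1*3^1*11^1*13^1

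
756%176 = 52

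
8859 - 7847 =1012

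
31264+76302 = 107566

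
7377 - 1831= 5546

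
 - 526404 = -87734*6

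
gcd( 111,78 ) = 3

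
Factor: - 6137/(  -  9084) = 2^(- 2)*3^(-1 )*17^1*19^2*757^( - 1 )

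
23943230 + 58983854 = 82927084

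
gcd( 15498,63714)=1722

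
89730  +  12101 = 101831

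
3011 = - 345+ 3356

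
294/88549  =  294/88549 = 0.00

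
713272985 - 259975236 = 453297749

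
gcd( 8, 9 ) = 1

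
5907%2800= 307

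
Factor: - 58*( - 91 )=2^1*7^1*13^1*29^1 = 5278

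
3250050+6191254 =9441304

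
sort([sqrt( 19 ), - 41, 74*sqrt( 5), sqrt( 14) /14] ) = [ - 41,sqrt( 14) /14,sqrt( 19 ),74*sqrt( 5)]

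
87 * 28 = 2436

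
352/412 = 88/103  =  0.85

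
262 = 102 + 160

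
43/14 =43/14 = 3.07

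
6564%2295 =1974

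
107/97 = 1 + 10/97=1.10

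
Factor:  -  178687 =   -  17^1*23^1  *  457^1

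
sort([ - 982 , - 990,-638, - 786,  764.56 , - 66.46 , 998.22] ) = [  -  990, - 982, - 786, - 638, - 66.46, 764.56, 998.22]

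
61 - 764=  - 703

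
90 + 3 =93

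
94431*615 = 58075065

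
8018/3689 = 8018/3689 = 2.17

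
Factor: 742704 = 2^4*3^1*15473^1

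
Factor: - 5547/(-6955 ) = 3^1*5^ ( - 1)* 13^( - 1 )*43^2 * 107^(-1 )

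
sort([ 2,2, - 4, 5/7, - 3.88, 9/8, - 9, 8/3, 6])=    [ - 9, - 4,-3.88, 5/7 , 9/8,2,2, 8/3,6 ]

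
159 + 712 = 871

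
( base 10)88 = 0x58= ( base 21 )44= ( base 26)3A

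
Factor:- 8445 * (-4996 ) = 42191220 = 2^2*3^1 * 5^1*563^1*1249^1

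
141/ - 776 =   -  1 + 635/776 = -0.18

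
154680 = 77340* 2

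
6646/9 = 738 + 4/9 = 738.44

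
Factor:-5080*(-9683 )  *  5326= 2^4*5^1*23^1 *127^1 * 421^1*2663^1 = 261984022640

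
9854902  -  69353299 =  - 59498397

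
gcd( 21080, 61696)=8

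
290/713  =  290/713 = 0.41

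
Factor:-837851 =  - 7^2*17099^1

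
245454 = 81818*3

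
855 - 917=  - 62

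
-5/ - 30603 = 5/30603 = 0.00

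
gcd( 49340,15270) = 10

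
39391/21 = 39391/21 = 1875.76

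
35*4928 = 172480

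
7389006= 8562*863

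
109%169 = 109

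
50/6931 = 50/6931 = 0.01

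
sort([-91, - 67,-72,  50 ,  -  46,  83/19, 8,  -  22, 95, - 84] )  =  [ - 91, - 84, - 72, - 67, - 46,  -  22, 83/19,8, 50, 95]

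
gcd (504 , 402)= 6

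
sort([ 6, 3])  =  [ 3,6 ]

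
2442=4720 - 2278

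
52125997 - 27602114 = 24523883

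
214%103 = 8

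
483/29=16 +19/29 = 16.66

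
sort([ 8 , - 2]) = [ - 2 , 8]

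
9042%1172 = 838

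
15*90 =1350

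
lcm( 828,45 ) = 4140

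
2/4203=2/4203= 0.00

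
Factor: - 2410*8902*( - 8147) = 2^2 * 5^1*241^1*4451^1*8147^1 = 174784271540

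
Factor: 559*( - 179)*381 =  - 38123241 = - 3^1*13^1*43^1*127^1*179^1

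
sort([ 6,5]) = [5,6] 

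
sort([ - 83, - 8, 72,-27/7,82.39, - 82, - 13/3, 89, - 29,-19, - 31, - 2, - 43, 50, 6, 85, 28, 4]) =[ - 83,-82,  -  43,  -  31,-29, - 19,-8, - 13/3, - 27/7, - 2, 4,6, 28,50, 72, 82.39, 85, 89 ]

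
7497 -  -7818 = 15315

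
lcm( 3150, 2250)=15750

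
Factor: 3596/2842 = 62/49= 2^1 * 7^(- 2)*31^1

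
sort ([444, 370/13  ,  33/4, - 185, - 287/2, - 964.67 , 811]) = [ - 964.67, - 185, - 287/2,  33/4 , 370/13,444, 811]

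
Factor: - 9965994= - 2^1*3^1*19^1*87421^1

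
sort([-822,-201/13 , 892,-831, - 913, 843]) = [ - 913,-831, - 822 , - 201/13 , 843,892 ] 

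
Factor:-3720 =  - 2^3*3^1 *5^1*31^1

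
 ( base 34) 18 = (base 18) 26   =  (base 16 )2a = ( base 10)42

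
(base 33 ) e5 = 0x1D3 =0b111010011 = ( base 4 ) 13103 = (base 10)467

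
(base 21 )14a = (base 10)535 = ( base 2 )1000010111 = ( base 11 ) 447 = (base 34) fp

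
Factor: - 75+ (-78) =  - 3^2*17^1 = -  153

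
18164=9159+9005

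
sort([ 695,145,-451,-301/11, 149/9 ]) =[ - 451,-301/11, 149/9,145,695]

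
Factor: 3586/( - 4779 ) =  - 2^1 *3^ ( - 4)*11^1*59^ ( - 1 )*163^1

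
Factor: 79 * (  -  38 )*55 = -2^1*5^1 * 11^1*19^1*79^1  =  - 165110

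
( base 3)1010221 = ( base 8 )1503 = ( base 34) oj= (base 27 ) 13p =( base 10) 835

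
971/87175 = 971/87175 =0.01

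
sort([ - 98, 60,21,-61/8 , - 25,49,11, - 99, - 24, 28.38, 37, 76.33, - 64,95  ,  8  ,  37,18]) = [ - 99, - 98,-64, - 25,  -  24,  -  61/8,8,  11,18,21, 28.38 , 37, 37,49, 60,76.33,  95]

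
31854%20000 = 11854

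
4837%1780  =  1277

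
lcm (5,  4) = 20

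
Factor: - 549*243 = - 133407 = - 3^7*61^1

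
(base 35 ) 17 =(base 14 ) 30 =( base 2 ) 101010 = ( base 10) 42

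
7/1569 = 7/1569 =0.00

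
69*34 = 2346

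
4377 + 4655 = 9032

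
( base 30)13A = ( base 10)1000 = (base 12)6b4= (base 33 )UA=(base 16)3e8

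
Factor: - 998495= - 5^1*17^2 * 691^1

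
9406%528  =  430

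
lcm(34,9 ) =306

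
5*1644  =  8220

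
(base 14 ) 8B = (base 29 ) 47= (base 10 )123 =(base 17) 74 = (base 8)173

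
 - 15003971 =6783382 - 21787353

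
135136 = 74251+60885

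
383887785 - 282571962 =101315823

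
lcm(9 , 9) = 9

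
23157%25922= 23157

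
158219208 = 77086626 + 81132582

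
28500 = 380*75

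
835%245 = 100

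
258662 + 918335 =1176997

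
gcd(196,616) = 28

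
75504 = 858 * 88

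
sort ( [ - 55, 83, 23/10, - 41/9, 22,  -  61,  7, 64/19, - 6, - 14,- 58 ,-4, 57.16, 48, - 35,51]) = [-61, - 58, -55,-35, - 14, - 6, - 41/9, - 4,  23/10 , 64/19 , 7, 22, 48,  51, 57.16, 83]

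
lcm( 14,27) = 378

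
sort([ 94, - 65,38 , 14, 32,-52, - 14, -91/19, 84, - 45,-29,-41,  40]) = [ - 65,  -  52, - 45,  -  41, - 29, - 14,-91/19 , 14, 32, 38, 40, 84,94]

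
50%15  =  5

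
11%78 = 11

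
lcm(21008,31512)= 63024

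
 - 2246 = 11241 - 13487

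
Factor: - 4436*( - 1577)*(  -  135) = - 944402220 = -2^2*3^3*5^1*19^1*83^1* 1109^1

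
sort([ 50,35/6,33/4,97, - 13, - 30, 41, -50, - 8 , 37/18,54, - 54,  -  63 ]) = [ - 63, - 54,-50,-30, - 13,  -  8, 37/18,35/6,33/4, 41, 50,54,97]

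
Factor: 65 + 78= 11^1*13^1 = 143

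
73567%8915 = 2247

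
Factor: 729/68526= 2^(-1)*47^( - 1) = 1/94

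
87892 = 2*43946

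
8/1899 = 8/1899 = 0.00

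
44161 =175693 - 131532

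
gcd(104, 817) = 1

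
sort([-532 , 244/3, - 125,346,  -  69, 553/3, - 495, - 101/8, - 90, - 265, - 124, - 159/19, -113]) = [ - 532, - 495, - 265, - 125, - 124, - 113, - 90 ,  -  69, - 101/8, - 159/19, 244/3, 553/3, 346]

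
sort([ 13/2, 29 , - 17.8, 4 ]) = [ - 17.8,4,13/2 , 29]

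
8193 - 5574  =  2619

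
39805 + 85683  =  125488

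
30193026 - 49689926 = -19496900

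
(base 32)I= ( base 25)i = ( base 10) 18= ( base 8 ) 22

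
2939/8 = 367+ 3/8=367.38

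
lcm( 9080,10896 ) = 54480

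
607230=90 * 6747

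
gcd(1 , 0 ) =1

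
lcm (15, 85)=255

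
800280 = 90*8892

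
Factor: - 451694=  - 2^1*449^1*503^1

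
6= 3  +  3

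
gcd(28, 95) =1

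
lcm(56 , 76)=1064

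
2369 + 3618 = 5987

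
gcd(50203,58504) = 1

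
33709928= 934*36092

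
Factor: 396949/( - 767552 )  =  -2^ (  -  6) * 7^2 * 67^(  -  1 )*179^( - 1)*8101^1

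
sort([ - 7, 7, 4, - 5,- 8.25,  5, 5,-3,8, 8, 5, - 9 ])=[ - 9, - 8.25, - 7, - 5, - 3,4,5,  5, 5, 7 , 8, 8]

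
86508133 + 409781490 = 496289623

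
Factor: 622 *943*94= 2^2 * 23^1*41^1*47^1 * 311^1 = 55135324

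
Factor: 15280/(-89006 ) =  - 40/233 = - 2^3*5^1 * 233^ (-1)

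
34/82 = 17/41 =0.41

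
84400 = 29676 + 54724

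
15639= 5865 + 9774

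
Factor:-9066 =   -  2^1*3^1*1511^1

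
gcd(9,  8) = 1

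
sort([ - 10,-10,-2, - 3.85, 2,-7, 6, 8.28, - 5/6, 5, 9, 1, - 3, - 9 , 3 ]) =[  -  10, - 10,-9, - 7, - 3.85, - 3, - 2, -5/6 , 1 , 2, 3, 5,6, 8.28, 9]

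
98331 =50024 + 48307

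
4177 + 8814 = 12991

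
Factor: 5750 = 2^1*5^3*23^1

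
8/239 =8/239 = 0.03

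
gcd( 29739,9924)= 3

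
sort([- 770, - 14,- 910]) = [- 910,  -  770, -14]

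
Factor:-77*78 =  -2^1 *3^1* 7^1*11^1*13^1 = -6006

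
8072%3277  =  1518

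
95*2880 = 273600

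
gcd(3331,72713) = 1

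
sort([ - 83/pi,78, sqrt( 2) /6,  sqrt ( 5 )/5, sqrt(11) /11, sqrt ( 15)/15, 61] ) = [ - 83/pi, sqrt ( 2) /6,sqrt( 15) /15,  sqrt(11 )/11, sqrt(5)/5,61,78]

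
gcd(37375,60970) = 65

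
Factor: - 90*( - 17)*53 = 2^1*3^2*5^1*17^1* 53^1 = 81090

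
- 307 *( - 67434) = 20702238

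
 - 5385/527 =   -  5385/527   =  -  10.22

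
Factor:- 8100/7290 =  - 2^1 *3^ ( - 2) * 5^1  =  - 10/9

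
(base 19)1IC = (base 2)1011001011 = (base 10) 715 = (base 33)lm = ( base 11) 5a0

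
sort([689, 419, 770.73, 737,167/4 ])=[167/4, 419,689,737, 770.73] 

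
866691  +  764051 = 1630742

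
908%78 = 50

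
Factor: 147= 3^1 * 7^2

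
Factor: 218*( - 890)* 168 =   -  2^5*3^1*5^1*7^1*89^1*109^1= -  32595360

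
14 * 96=1344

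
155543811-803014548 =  - 647470737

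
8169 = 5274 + 2895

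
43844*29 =1271476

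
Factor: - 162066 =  - 2^1* 3^1 * 27011^1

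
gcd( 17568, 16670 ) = 2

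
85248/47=85248/47 = 1813.79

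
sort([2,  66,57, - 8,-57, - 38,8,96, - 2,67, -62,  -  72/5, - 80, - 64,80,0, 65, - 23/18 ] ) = [ - 80,-64,  -  62, - 57,-38,-72/5, - 8,- 2, - 23/18, 0 , 2,8,57,65,66,67, 80, 96]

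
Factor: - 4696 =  - 2^3 * 587^1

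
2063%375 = 188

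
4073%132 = 113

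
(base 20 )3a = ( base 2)1000110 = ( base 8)106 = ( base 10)70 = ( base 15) 4A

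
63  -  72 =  - 9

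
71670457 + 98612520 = 170282977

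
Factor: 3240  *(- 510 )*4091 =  - 2^4*3^5*5^2*17^1*4091^1 = - 6759968400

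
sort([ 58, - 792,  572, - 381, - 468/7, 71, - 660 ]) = [  -  792, - 660,-381,-468/7, 58 , 71,572]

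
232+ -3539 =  - 3307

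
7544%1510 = 1504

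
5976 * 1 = 5976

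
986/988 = 493/494 = 1.00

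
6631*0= 0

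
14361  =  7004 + 7357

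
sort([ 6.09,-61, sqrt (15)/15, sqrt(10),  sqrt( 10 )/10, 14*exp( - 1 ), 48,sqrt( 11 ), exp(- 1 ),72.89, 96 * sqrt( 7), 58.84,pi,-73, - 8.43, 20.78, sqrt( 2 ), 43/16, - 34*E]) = [ - 34*E, - 73, - 61, - 8.43,sqrt( 15)/15,sqrt(10)/10, exp( - 1),sqrt( 2 ), 43/16,pi,  sqrt( 10), sqrt(11), 14*exp( - 1), 6.09, 20.78,48, 58.84, 72.89,96*sqrt(7)]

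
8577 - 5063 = 3514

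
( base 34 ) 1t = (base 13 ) 4b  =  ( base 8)77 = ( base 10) 63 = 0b111111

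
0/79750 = 0 =0.00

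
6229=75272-69043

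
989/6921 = 989/6921 = 0.14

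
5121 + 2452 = 7573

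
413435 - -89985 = 503420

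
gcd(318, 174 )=6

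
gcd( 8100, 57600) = 900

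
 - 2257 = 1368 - 3625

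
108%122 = 108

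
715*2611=1866865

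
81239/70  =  81239/70= 1160.56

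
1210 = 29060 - 27850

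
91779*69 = 6332751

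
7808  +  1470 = 9278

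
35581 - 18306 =17275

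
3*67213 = 201639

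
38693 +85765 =124458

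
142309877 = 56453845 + 85856032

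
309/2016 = 103/672  =  0.15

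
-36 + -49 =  - 85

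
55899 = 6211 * 9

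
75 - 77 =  - 2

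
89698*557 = 49961786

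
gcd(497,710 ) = 71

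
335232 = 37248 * 9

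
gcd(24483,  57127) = 8161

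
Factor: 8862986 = 2^1*11^1*402863^1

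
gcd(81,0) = 81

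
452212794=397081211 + 55131583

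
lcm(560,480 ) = 3360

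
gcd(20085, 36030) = 15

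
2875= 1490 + 1385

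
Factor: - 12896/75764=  - 2^3 * 47^( - 1) = - 8/47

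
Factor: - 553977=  - 3^2*61553^1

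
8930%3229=2472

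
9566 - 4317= 5249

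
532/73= 7+21/73=7.29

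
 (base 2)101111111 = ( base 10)383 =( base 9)465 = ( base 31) CB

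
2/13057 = 2/13057 = 0.00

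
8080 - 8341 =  - 261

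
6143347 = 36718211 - 30574864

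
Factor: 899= 29^1 *31^1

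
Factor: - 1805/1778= - 2^( - 1 )*5^1*7^( - 1 )*19^2*127^(-1)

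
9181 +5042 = 14223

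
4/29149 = 4/29149 = 0.00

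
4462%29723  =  4462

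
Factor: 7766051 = 71^1*89^1*1229^1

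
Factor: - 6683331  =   - 3^1 * 2227777^1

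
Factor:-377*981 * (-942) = 348386454 = 2^1*3^3*13^1*29^1 * 109^1*157^1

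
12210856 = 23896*511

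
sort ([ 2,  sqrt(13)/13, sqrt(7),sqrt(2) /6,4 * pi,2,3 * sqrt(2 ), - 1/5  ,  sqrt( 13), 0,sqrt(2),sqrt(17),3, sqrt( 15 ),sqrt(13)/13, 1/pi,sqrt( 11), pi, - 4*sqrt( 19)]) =[ - 4*sqrt( 19), - 1/5,0,sqrt( 2) /6,sqrt( 13) /13,sqrt( 13)/13,1/pi,sqrt(2), 2 , 2,sqrt( 7 ),3,pi,sqrt(11 ),sqrt( 13),sqrt( 15 ), sqrt( 17) , 3*sqrt(2 ) , 4*pi]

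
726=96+630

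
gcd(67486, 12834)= 2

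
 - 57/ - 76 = 3/4 = 0.75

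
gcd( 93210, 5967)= 39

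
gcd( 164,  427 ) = 1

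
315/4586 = 315/4586 =0.07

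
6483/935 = 6483/935 = 6.93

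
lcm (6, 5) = 30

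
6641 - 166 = 6475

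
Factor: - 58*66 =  - 3828 = -2^2*3^1 *11^1*29^1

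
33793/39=33793/39 = 866.49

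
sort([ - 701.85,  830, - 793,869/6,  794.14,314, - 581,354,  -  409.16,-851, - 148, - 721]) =[ - 851, - 793, - 721, - 701.85, - 581, - 409.16, - 148,869/6,314,354, 794.14,830 ] 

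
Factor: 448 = 2^6* 7^1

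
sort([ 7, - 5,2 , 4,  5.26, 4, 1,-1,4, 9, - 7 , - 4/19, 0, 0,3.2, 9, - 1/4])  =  [- 7, - 5, - 1, - 1/4, - 4/19, 0, 0, 1, 2, 3.2 , 4,  4,4, 5.26,7,9, 9 ] 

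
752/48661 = 752/48661 = 0.02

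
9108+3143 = 12251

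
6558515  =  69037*95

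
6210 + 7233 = 13443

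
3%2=1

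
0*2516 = 0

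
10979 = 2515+8464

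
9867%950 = 367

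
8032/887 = 9 + 49/887 = 9.06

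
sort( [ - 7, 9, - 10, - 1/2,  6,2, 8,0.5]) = [ - 10, - 7, - 1/2,0.5 , 2, 6,8, 9 ]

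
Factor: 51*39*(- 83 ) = - 165087 = - 3^2*13^1*17^1*83^1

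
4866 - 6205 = -1339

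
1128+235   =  1363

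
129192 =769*168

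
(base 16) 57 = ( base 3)10020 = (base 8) 127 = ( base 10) 87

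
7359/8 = 919 + 7/8 = 919.88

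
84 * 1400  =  117600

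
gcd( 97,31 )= 1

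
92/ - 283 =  - 1 + 191/283 = - 0.33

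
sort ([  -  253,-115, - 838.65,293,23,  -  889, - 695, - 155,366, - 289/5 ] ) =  [ - 889,-838.65, - 695, - 253, - 155, - 115, - 289/5,23,293, 366]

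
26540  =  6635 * 4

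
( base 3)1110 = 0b100111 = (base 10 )39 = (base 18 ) 23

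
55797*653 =36435441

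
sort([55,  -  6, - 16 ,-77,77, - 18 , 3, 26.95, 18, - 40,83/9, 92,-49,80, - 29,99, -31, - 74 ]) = [-77, - 74, - 49,-40,- 31 , -29,-18 ,-16,-6  ,  3, 83/9,18,26.95, 55, 77,  80,92 , 99 ] 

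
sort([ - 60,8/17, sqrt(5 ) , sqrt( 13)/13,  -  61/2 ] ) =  [ -60,-61/2,sqrt(13)/13, 8/17,sqrt( 5)]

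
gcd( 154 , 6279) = 7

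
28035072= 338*82944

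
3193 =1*3193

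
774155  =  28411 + 745744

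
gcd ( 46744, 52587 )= 5843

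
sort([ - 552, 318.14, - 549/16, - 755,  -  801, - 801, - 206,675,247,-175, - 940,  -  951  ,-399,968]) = [  -  951,-940,-801,-801,  -  755,-552 ,-399,-206, - 175,  -  549/16, 247,318.14,675 , 968] 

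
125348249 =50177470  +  75170779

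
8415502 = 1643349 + 6772153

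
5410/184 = 2705/92= 29.40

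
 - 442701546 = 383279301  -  825980847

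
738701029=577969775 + 160731254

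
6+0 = 6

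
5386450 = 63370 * 85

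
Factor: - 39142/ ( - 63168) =19571/31584 = 2^( - 5 )* 3^ (-1)*7^( - 1 )*47^( - 1 )  *19571^1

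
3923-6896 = - 2973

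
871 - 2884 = -2013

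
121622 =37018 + 84604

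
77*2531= 194887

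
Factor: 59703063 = 3^1  *  7^1*2843003^1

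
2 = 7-5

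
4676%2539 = 2137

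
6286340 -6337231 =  - 50891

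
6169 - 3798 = 2371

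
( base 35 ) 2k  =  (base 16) 5A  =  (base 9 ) 110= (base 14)66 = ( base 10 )90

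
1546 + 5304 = 6850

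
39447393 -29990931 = 9456462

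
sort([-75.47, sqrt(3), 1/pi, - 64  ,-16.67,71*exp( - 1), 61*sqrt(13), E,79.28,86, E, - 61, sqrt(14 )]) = [ - 75.47, - 64, - 61, - 16.67, 1/pi, sqrt( 3), E,E, sqrt(14),71*exp ( - 1), 79.28,86, 61 * sqrt(13)]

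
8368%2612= 532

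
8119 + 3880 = 11999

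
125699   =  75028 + 50671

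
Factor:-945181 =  - 739^1*1279^1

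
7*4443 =31101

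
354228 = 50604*7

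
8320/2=4160 = 4160.00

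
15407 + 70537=85944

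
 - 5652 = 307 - 5959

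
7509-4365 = 3144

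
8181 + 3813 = 11994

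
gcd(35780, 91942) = 2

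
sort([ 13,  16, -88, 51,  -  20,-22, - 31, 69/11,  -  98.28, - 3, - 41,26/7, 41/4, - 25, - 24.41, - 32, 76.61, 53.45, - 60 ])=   [ - 98.28, - 88, - 60,  -  41,  -  32,-31, - 25,-24.41,-22, - 20, - 3,26/7, 69/11, 41/4, 13,16, 51, 53.45,  76.61 ] 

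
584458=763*766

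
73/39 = 73/39=   1.87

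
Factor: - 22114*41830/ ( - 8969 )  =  2^2*5^1 * 47^1*89^1*8969^( - 1 )*11057^1 = 925028620/8969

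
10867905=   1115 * 9747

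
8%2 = 0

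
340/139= 340/139 = 2.45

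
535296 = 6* 89216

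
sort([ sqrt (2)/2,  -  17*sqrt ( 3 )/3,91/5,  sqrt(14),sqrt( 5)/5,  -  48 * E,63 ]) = [ - 48 *E,-17*sqrt(3 ) /3,sqrt( 5) /5,sqrt( 2)/2,sqrt(14),91/5,63]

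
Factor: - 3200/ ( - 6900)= 2^5*3^( - 1) * 23^( - 1 ) = 32/69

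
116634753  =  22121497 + 94513256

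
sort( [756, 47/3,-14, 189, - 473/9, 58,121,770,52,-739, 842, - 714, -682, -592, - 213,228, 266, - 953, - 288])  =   [ - 953, - 739,-714,-682,-592, - 288, - 213,-473/9, - 14, 47/3,52,58,121,189,  228,266,756,770, 842 ] 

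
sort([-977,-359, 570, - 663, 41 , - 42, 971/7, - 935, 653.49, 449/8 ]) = [ - 977, - 935, - 663, - 359,  -  42, 41,449/8, 971/7 , 570, 653.49 ] 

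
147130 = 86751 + 60379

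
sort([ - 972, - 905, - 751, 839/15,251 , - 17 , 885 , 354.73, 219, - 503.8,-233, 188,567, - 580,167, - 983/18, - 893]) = [ - 972, - 905, - 893 , - 751, - 580,-503.8, - 233, - 983/18, - 17, 839/15,167, 188, 219 , 251,354.73,567, 885]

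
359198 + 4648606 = 5007804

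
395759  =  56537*7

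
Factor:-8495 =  - 5^1*1699^1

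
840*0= 0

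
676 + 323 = 999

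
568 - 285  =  283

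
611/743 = 611/743 =0.82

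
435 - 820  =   - 385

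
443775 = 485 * 915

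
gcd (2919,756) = 21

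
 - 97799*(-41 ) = 4009759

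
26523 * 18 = 477414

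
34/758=17/379 = 0.04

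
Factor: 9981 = 3^2*1109^1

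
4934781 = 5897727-962946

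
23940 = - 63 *( - 380)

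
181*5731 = 1037311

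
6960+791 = 7751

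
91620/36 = 2545 = 2545.00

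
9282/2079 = 442/99 = 4.46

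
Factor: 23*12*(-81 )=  - 2^2*3^5*23^1 = - 22356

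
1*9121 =9121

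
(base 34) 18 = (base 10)42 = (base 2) 101010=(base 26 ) 1G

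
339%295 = 44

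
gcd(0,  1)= 1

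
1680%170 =150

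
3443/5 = 3443/5 = 688.60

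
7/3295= 7/3295 = 0.00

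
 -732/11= - 732/11 =- 66.55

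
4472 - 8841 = -4369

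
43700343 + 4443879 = 48144222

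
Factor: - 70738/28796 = - 113/46 = - 2^( - 1)*23^( - 1)*113^1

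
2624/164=16 = 16.00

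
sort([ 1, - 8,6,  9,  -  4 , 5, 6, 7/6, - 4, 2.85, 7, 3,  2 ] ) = [ - 8,-4, - 4,1, 7/6 , 2,2.85, 3,  5, 6,6, 7,9 ] 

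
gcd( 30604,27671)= 7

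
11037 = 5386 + 5651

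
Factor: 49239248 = 2^4*3077453^1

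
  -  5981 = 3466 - 9447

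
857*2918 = 2500726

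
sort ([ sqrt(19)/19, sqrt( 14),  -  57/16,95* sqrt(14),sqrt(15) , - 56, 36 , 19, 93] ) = [ - 56,-57/16, sqrt( 19 )/19, sqrt( 14 ) , sqrt( 15), 19, 36, 93, 95*sqrt( 14 ) ] 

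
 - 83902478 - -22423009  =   - 61479469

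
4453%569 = 470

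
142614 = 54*2641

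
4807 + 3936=8743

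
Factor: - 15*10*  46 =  - 2^2*3^1*5^2*23^1 = -6900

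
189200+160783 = 349983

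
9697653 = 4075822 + 5621831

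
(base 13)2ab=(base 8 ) 737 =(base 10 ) 479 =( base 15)21e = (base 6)2115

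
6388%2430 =1528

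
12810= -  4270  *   (- 3) 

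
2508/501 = 5+1/167 = 5.01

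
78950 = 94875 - 15925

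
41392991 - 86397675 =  - 45004684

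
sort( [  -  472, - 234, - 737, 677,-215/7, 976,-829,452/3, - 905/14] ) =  [ - 829 ,-737, - 472, - 234, - 905/14, - 215/7,452/3,677,976]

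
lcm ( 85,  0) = 0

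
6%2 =0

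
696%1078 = 696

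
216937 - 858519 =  - 641582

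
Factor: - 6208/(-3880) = 2^3*5^( - 1) = 8/5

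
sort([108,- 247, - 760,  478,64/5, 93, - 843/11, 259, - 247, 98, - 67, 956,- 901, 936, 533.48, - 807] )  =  [ - 901, - 807, - 760 , - 247, - 247, - 843/11,-67, 64/5,  93,98,108, 259, 478,533.48,  936, 956] 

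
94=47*2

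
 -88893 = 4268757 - 4357650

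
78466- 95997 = - 17531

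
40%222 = 40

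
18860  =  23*820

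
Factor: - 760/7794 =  - 380/3897 = - 2^2*3^( - 2 )*5^1*19^1* 433^( - 1 ) 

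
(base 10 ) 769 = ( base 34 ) ML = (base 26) 13f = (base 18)26d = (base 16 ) 301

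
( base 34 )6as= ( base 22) f20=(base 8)16210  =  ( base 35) 5xo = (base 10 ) 7304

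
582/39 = 14 + 12/13 = 14.92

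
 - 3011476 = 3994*(  -  754 )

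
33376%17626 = 15750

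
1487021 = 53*28057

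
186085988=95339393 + 90746595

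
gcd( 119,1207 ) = 17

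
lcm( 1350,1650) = 14850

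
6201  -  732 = 5469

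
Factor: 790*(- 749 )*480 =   -  284020800 = -  2^6*3^1*5^2*7^1*79^1*107^1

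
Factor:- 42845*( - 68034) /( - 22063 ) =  - 2^1 * 3^1*5^1*11^1*17^1*19^1 * 23^1 * 29^1*41^1*22063^( -1) =- 2914916730/22063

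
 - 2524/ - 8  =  315 + 1/2 = 315.50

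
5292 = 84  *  63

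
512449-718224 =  - 205775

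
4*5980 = 23920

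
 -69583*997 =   -  69374251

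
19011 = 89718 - 70707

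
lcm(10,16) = 80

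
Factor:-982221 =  - 3^1*327407^1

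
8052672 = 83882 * 96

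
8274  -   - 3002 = 11276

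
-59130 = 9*( - 6570)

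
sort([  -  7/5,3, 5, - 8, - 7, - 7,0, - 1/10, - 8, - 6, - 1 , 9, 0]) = [ - 8, - 8,  -  7, - 7, - 6, - 7/5,-1,  -  1/10,0,0,3,5, 9]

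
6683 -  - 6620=13303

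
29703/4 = 29703/4 = 7425.75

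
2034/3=678  =  678.00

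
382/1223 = 382/1223 = 0.31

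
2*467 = 934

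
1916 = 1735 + 181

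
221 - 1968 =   -  1747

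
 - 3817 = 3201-7018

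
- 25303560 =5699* ( - 4440)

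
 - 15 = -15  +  0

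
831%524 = 307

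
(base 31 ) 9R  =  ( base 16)132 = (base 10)306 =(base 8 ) 462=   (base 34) 90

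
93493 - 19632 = 73861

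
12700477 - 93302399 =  - 80601922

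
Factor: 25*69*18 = 31050= 2^1*3^3*5^2*23^1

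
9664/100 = 96 + 16/25 = 96.64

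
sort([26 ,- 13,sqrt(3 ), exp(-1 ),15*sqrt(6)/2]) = [ - 13,exp(-1), sqrt (3) , 15*sqrt( 6)/2  ,  26 ] 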